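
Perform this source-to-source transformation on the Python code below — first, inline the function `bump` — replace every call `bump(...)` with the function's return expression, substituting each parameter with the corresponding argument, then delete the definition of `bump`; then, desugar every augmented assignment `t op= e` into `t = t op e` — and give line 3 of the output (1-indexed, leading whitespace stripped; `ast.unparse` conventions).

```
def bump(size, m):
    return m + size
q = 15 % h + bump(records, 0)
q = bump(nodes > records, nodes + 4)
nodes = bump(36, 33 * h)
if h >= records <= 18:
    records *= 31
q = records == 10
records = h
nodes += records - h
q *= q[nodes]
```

Transformed code:
q = 15 % h + (0 + records)
q = nodes + 4 + (nodes > records)
nodes = 33 * h + 36
if h >= records <= 18:
    records = records * 31
q = records == 10
records = h
nodes = nodes + (records - h)
q = q * q[nodes]

nodes = 33 * h + 36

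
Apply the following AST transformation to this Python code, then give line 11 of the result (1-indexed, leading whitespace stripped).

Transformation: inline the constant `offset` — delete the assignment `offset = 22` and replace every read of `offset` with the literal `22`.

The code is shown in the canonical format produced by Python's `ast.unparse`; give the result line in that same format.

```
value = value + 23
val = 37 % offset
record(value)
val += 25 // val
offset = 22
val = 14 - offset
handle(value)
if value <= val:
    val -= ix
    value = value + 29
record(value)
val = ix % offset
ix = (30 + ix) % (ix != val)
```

Transformed code:
value = value + 23
val = 37 % 22
record(value)
val += 25 // val
val = 14 - 22
handle(value)
if value <= val:
    val -= ix
    value = value + 29
record(value)
val = ix % 22
ix = (30 + ix) % (ix != val)

val = ix % 22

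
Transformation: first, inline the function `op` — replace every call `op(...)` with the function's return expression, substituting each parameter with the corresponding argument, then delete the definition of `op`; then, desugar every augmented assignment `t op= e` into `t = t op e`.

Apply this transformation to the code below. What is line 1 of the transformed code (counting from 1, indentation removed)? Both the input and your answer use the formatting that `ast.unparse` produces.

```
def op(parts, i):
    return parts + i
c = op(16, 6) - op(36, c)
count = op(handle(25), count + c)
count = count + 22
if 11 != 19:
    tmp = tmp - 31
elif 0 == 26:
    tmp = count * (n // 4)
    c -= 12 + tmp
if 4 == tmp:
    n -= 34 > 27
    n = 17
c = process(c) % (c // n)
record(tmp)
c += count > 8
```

Transformed code:
c = 16 + 6 - (36 + c)
count = handle(25) + (count + c)
count = count + 22
if 11 != 19:
    tmp = tmp - 31
elif 0 == 26:
    tmp = count * (n // 4)
    c = c - (12 + tmp)
if 4 == tmp:
    n = n - (34 > 27)
    n = 17
c = process(c) % (c // n)
record(tmp)
c = c + (count > 8)

c = 16 + 6 - (36 + c)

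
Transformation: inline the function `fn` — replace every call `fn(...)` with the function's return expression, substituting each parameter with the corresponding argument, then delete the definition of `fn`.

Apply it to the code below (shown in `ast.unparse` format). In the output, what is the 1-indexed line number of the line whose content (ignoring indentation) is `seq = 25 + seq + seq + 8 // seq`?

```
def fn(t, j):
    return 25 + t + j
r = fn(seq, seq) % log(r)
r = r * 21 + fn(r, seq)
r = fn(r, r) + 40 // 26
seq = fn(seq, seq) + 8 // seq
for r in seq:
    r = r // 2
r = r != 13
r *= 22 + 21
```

4

Transformed code:
r = (25 + seq + seq) % log(r)
r = r * 21 + (25 + r + seq)
r = 25 + r + r + 40 // 26
seq = 25 + seq + seq + 8 // seq
for r in seq:
    r = r // 2
r = r != 13
r *= 22 + 21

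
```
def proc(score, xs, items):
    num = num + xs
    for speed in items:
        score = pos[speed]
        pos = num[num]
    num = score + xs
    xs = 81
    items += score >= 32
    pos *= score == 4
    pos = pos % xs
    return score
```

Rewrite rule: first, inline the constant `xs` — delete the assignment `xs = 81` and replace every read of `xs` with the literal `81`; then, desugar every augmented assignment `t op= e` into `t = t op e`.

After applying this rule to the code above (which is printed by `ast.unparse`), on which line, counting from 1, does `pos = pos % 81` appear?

Transformed code:
def proc(score, xs, items):
    num = num + 81
    for speed in items:
        score = pos[speed]
        pos = num[num]
    num = score + 81
    items = items + (score >= 32)
    pos = pos * (score == 4)
    pos = pos % 81
    return score

9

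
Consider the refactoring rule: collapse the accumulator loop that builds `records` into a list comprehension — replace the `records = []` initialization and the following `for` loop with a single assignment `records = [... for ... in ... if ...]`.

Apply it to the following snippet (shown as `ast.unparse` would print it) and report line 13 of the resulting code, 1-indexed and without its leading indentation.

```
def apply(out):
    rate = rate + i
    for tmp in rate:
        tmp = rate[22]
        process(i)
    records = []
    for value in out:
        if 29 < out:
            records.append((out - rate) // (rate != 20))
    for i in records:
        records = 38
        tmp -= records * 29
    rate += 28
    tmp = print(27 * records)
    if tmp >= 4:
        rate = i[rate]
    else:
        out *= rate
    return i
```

Transformed code:
def apply(out):
    rate = rate + i
    for tmp in rate:
        tmp = rate[22]
        process(i)
    records = [(out - rate) // (rate != 20) for value in out if 29 < out]
    for i in records:
        records = 38
        tmp -= records * 29
    rate += 28
    tmp = print(27 * records)
    if tmp >= 4:
        rate = i[rate]
    else:
        out *= rate
    return i

rate = i[rate]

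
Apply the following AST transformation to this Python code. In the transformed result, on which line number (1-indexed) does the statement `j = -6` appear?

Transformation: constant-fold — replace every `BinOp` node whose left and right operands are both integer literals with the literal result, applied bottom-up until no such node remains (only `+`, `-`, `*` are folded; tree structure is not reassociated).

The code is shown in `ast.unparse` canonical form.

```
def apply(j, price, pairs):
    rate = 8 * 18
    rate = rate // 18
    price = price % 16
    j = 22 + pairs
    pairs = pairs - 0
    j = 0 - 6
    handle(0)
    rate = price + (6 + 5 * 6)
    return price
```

Transformed code:
def apply(j, price, pairs):
    rate = 144
    rate = rate // 18
    price = price % 16
    j = 22 + pairs
    pairs = pairs - 0
    j = -6
    handle(0)
    rate = price + 36
    return price

7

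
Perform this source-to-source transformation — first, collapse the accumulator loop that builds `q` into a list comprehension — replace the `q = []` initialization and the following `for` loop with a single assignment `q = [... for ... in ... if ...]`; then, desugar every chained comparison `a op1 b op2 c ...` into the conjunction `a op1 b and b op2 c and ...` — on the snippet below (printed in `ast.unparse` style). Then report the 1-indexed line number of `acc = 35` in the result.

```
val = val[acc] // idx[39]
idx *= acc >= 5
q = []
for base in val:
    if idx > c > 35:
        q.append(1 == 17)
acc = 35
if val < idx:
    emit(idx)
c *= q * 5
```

4

Transformed code:
val = val[acc] // idx[39]
idx *= acc >= 5
q = [1 == 17 for base in val if idx > c and c > 35]
acc = 35
if val < idx:
    emit(idx)
c *= q * 5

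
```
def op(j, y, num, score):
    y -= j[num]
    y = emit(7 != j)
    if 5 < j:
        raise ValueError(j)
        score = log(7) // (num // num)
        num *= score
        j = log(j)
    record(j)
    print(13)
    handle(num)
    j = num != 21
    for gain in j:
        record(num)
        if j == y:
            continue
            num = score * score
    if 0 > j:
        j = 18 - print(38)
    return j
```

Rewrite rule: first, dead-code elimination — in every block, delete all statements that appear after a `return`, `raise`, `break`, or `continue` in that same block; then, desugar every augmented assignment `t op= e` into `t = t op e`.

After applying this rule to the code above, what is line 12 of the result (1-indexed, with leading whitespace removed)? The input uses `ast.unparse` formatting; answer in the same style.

if j == y:

Transformed code:
def op(j, y, num, score):
    y = y - j[num]
    y = emit(7 != j)
    if 5 < j:
        raise ValueError(j)
    record(j)
    print(13)
    handle(num)
    j = num != 21
    for gain in j:
        record(num)
        if j == y:
            continue
    if 0 > j:
        j = 18 - print(38)
    return j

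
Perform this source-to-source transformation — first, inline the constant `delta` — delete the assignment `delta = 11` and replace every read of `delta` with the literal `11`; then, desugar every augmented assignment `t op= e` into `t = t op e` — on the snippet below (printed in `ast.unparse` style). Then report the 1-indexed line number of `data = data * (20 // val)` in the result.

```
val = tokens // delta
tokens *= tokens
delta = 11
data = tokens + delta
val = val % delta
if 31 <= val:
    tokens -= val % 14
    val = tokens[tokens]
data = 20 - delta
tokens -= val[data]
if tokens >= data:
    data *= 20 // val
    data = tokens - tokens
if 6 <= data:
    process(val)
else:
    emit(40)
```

11

Transformed code:
val = tokens // 11
tokens = tokens * tokens
data = tokens + 11
val = val % 11
if 31 <= val:
    tokens = tokens - val % 14
    val = tokens[tokens]
data = 20 - 11
tokens = tokens - val[data]
if tokens >= data:
    data = data * (20 // val)
    data = tokens - tokens
if 6 <= data:
    process(val)
else:
    emit(40)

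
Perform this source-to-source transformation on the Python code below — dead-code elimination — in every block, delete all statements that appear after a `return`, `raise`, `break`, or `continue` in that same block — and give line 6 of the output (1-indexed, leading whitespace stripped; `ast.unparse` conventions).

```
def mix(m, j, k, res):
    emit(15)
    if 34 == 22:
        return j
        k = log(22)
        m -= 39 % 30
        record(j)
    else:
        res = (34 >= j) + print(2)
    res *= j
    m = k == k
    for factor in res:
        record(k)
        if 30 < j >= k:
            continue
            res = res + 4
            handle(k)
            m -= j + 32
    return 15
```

res = (34 >= j) + print(2)

Transformed code:
def mix(m, j, k, res):
    emit(15)
    if 34 == 22:
        return j
    else:
        res = (34 >= j) + print(2)
    res *= j
    m = k == k
    for factor in res:
        record(k)
        if 30 < j >= k:
            continue
    return 15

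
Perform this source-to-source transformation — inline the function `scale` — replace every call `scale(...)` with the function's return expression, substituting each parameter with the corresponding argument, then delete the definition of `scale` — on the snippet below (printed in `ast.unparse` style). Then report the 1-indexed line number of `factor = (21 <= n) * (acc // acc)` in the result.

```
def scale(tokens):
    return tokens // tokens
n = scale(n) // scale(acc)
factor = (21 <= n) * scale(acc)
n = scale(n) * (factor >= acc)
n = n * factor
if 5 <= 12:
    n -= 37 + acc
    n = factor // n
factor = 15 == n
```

Transformed code:
n = n // n // (acc // acc)
factor = (21 <= n) * (acc // acc)
n = n // n * (factor >= acc)
n = n * factor
if 5 <= 12:
    n -= 37 + acc
    n = factor // n
factor = 15 == n

2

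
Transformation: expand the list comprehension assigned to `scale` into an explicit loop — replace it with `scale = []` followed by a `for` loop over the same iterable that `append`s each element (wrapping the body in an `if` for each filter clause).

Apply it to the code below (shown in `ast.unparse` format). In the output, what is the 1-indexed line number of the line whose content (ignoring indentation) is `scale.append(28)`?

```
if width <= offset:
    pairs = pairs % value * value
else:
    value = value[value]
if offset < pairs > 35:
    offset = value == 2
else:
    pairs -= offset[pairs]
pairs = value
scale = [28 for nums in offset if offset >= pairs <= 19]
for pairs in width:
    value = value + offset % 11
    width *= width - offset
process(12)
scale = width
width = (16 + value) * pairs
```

13

Transformed code:
if width <= offset:
    pairs = pairs % value * value
else:
    value = value[value]
if offset < pairs > 35:
    offset = value == 2
else:
    pairs -= offset[pairs]
pairs = value
scale = []
for nums in offset:
    if offset >= pairs <= 19:
        scale.append(28)
for pairs in width:
    value = value + offset % 11
    width *= width - offset
process(12)
scale = width
width = (16 + value) * pairs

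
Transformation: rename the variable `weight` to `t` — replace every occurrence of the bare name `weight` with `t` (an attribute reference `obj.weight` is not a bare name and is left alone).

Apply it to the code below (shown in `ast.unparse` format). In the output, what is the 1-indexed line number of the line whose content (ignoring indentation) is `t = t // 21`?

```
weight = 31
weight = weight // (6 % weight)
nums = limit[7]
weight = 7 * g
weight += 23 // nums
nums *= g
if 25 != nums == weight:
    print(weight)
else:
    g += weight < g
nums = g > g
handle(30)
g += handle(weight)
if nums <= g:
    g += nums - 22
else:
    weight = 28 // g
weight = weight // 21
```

Transformed code:
t = 31
t = t // (6 % t)
nums = limit[7]
t = 7 * g
t += 23 // nums
nums *= g
if 25 != nums == t:
    print(t)
else:
    g += t < g
nums = g > g
handle(30)
g += handle(t)
if nums <= g:
    g += nums - 22
else:
    t = 28 // g
t = t // 21

18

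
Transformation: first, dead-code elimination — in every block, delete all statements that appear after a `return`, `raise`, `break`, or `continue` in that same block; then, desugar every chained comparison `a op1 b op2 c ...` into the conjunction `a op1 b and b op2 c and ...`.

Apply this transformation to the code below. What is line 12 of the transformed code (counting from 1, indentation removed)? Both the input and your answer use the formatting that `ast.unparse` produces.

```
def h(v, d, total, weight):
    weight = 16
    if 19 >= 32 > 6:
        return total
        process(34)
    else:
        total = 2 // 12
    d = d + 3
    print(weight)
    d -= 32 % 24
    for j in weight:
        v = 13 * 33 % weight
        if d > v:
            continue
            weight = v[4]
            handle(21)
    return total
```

if d > v:

Transformed code:
def h(v, d, total, weight):
    weight = 16
    if 19 >= 32 and 32 > 6:
        return total
    else:
        total = 2 // 12
    d = d + 3
    print(weight)
    d -= 32 % 24
    for j in weight:
        v = 13 * 33 % weight
        if d > v:
            continue
    return total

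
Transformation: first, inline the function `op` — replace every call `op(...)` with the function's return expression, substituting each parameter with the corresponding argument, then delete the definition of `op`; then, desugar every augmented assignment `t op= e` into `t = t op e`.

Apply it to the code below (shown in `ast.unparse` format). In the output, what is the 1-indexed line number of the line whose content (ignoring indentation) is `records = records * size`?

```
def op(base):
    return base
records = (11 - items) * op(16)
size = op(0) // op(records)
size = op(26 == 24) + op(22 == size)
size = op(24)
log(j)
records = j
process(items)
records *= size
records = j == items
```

Transformed code:
records = (11 - items) * 16
size = 0 // records
size = (26 == 24) + (22 == size)
size = 24
log(j)
records = j
process(items)
records = records * size
records = j == items

8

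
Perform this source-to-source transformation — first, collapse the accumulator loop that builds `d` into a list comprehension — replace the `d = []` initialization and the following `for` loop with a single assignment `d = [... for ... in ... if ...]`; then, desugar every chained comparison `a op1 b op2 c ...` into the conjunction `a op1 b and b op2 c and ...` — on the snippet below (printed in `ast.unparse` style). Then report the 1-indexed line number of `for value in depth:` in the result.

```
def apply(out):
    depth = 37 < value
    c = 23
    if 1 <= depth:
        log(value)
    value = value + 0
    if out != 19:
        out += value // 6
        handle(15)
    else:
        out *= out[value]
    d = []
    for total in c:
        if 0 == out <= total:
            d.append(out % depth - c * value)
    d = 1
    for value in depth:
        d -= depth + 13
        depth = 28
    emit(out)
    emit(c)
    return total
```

Transformed code:
def apply(out):
    depth = 37 < value
    c = 23
    if 1 <= depth:
        log(value)
    value = value + 0
    if out != 19:
        out += value // 6
        handle(15)
    else:
        out *= out[value]
    d = [out % depth - c * value for total in c if 0 == out and out <= total]
    d = 1
    for value in depth:
        d -= depth + 13
        depth = 28
    emit(out)
    emit(c)
    return total

14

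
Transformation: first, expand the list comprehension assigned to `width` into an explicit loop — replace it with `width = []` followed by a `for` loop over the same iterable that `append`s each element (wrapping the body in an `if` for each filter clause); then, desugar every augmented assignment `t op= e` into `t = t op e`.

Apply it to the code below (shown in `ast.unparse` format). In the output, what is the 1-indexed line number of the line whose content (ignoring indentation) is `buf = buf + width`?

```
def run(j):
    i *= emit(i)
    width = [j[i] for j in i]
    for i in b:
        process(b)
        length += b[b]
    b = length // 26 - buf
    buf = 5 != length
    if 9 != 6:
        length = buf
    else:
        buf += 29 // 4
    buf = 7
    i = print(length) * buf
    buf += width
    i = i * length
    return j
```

17

Transformed code:
def run(j):
    i = i * emit(i)
    width = []
    for j in i:
        width.append(j[i])
    for i in b:
        process(b)
        length = length + b[b]
    b = length // 26 - buf
    buf = 5 != length
    if 9 != 6:
        length = buf
    else:
        buf = buf + 29 // 4
    buf = 7
    i = print(length) * buf
    buf = buf + width
    i = i * length
    return j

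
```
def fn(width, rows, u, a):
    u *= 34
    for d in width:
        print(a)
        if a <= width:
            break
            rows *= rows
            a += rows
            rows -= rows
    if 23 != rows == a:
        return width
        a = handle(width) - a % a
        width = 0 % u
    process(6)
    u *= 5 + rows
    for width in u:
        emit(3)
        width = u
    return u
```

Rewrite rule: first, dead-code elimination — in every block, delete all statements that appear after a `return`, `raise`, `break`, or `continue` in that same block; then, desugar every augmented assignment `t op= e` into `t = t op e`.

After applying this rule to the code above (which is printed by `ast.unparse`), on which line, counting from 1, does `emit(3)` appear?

12

Transformed code:
def fn(width, rows, u, a):
    u = u * 34
    for d in width:
        print(a)
        if a <= width:
            break
    if 23 != rows == a:
        return width
    process(6)
    u = u * (5 + rows)
    for width in u:
        emit(3)
        width = u
    return u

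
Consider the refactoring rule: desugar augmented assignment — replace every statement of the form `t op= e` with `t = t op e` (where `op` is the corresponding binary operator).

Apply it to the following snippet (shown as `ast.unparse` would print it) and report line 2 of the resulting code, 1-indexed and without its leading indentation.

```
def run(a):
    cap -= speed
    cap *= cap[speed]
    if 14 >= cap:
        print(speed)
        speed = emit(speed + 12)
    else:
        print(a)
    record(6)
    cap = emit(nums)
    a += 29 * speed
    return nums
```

Transformed code:
def run(a):
    cap = cap - speed
    cap = cap * cap[speed]
    if 14 >= cap:
        print(speed)
        speed = emit(speed + 12)
    else:
        print(a)
    record(6)
    cap = emit(nums)
    a = a + 29 * speed
    return nums

cap = cap - speed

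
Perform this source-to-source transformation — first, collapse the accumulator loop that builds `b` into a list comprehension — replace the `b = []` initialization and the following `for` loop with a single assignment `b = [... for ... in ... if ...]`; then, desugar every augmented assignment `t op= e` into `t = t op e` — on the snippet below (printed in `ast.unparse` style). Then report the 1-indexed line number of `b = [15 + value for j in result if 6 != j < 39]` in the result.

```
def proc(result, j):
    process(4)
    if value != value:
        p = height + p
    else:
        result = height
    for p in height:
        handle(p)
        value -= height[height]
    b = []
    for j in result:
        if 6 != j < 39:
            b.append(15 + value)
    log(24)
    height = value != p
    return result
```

10

Transformed code:
def proc(result, j):
    process(4)
    if value != value:
        p = height + p
    else:
        result = height
    for p in height:
        handle(p)
        value = value - height[height]
    b = [15 + value for j in result if 6 != j < 39]
    log(24)
    height = value != p
    return result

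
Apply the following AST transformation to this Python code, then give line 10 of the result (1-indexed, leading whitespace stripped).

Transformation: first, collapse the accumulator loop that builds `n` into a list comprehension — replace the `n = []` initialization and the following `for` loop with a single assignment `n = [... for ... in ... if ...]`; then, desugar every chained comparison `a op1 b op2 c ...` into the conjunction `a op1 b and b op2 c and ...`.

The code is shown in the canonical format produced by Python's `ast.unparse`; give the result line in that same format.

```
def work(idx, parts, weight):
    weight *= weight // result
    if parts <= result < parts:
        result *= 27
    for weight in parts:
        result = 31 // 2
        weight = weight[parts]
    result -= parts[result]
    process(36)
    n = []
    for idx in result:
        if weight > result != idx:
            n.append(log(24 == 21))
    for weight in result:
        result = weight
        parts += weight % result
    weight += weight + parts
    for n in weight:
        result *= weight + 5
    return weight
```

Transformed code:
def work(idx, parts, weight):
    weight *= weight // result
    if parts <= result and result < parts:
        result *= 27
    for weight in parts:
        result = 31 // 2
        weight = weight[parts]
    result -= parts[result]
    process(36)
    n = [log(24 == 21) for idx in result if weight > result and result != idx]
    for weight in result:
        result = weight
        parts += weight % result
    weight += weight + parts
    for n in weight:
        result *= weight + 5
    return weight

n = [log(24 == 21) for idx in result if weight > result and result != idx]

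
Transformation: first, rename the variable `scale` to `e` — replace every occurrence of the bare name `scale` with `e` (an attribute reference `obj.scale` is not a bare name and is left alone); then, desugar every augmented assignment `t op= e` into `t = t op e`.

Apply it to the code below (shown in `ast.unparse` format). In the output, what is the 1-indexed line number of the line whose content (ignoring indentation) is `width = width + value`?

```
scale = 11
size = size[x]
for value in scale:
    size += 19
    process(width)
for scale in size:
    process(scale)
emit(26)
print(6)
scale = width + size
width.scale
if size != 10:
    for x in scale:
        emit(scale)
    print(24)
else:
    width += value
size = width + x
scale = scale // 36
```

17

Transformed code:
e = 11
size = size[x]
for value in e:
    size = size + 19
    process(width)
for e in size:
    process(e)
emit(26)
print(6)
e = width + size
width.scale
if size != 10:
    for x in e:
        emit(e)
    print(24)
else:
    width = width + value
size = width + x
e = e // 36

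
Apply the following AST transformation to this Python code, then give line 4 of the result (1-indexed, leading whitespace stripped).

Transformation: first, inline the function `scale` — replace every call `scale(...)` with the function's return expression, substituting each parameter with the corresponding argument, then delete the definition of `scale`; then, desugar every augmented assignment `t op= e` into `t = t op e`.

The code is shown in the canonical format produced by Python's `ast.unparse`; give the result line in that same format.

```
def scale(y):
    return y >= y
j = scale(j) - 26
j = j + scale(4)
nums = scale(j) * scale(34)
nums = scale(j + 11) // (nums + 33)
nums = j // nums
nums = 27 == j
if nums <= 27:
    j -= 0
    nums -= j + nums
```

nums = (j + 11 >= j + 11) // (nums + 33)

Transformed code:
j = (j >= j) - 26
j = j + (4 >= 4)
nums = (j >= j) * (34 >= 34)
nums = (j + 11 >= j + 11) // (nums + 33)
nums = j // nums
nums = 27 == j
if nums <= 27:
    j = j - 0
    nums = nums - (j + nums)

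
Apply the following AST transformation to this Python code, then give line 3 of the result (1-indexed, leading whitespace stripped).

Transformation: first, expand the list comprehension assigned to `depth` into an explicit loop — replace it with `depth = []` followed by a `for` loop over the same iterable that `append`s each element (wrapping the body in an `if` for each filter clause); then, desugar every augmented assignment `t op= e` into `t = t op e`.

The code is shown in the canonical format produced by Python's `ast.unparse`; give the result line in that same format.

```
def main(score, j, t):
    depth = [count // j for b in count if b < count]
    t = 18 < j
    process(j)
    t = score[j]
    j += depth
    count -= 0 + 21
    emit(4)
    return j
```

for b in count:

Transformed code:
def main(score, j, t):
    depth = []
    for b in count:
        if b < count:
            depth.append(count // j)
    t = 18 < j
    process(j)
    t = score[j]
    j = j + depth
    count = count - (0 + 21)
    emit(4)
    return j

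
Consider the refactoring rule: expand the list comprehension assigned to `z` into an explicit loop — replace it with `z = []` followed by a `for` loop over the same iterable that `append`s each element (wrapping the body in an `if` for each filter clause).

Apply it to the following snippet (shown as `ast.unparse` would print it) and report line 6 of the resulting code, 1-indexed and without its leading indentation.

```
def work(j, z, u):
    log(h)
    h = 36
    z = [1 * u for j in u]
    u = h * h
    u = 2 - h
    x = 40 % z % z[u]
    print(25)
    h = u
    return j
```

z.append(1 * u)

Transformed code:
def work(j, z, u):
    log(h)
    h = 36
    z = []
    for j in u:
        z.append(1 * u)
    u = h * h
    u = 2 - h
    x = 40 % z % z[u]
    print(25)
    h = u
    return j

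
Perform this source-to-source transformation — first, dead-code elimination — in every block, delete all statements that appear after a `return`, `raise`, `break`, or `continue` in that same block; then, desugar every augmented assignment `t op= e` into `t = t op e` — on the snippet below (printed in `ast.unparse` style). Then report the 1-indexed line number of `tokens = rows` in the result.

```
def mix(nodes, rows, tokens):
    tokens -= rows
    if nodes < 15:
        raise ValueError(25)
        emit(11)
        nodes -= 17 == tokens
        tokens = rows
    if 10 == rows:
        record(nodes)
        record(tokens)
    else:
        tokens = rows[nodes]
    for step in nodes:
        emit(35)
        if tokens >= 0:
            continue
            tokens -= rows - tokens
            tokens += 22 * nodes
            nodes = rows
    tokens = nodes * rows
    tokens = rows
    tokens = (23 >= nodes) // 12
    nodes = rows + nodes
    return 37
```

Transformed code:
def mix(nodes, rows, tokens):
    tokens = tokens - rows
    if nodes < 15:
        raise ValueError(25)
    if 10 == rows:
        record(nodes)
        record(tokens)
    else:
        tokens = rows[nodes]
    for step in nodes:
        emit(35)
        if tokens >= 0:
            continue
    tokens = nodes * rows
    tokens = rows
    tokens = (23 >= nodes) // 12
    nodes = rows + nodes
    return 37

15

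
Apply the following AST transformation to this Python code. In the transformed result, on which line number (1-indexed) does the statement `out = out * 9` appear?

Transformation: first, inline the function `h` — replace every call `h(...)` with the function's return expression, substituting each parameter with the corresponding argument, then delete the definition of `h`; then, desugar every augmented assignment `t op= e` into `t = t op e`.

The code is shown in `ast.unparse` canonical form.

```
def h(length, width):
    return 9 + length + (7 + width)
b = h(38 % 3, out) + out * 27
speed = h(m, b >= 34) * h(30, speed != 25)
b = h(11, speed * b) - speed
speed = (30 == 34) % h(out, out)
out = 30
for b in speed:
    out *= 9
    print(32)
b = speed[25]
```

7

Transformed code:
b = 9 + 38 % 3 + (7 + out) + out * 27
speed = (9 + m + (7 + (b >= 34))) * (9 + 30 + (7 + (speed != 25)))
b = 9 + 11 + (7 + speed * b) - speed
speed = (30 == 34) % (9 + out + (7 + out))
out = 30
for b in speed:
    out = out * 9
    print(32)
b = speed[25]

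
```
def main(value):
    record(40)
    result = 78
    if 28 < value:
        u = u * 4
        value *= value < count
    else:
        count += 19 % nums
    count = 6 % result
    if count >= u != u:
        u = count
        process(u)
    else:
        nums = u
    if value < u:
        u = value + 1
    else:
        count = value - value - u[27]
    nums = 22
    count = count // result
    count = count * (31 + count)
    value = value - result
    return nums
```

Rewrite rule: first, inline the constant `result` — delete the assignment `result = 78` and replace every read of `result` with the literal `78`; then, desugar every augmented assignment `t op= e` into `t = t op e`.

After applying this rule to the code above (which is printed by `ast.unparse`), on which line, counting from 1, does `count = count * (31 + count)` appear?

Transformed code:
def main(value):
    record(40)
    if 28 < value:
        u = u * 4
        value = value * (value < count)
    else:
        count = count + 19 % nums
    count = 6 % 78
    if count >= u != u:
        u = count
        process(u)
    else:
        nums = u
    if value < u:
        u = value + 1
    else:
        count = value - value - u[27]
    nums = 22
    count = count // 78
    count = count * (31 + count)
    value = value - 78
    return nums

20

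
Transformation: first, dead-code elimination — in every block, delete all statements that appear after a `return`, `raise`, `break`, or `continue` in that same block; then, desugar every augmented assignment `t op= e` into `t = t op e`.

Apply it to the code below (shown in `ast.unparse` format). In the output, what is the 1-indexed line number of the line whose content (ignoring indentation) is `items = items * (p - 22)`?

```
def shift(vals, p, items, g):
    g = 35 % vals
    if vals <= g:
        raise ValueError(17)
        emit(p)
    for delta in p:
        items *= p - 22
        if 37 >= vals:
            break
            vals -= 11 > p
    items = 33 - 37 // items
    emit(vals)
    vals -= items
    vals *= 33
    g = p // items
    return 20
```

Transformed code:
def shift(vals, p, items, g):
    g = 35 % vals
    if vals <= g:
        raise ValueError(17)
    for delta in p:
        items = items * (p - 22)
        if 37 >= vals:
            break
    items = 33 - 37 // items
    emit(vals)
    vals = vals - items
    vals = vals * 33
    g = p // items
    return 20

6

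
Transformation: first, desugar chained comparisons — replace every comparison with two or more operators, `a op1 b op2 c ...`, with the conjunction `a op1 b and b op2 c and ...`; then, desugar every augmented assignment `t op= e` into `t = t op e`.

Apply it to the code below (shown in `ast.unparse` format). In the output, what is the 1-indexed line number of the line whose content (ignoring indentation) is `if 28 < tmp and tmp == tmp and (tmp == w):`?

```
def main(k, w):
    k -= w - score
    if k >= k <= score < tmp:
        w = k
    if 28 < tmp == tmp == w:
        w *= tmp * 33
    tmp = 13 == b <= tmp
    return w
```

5

Transformed code:
def main(k, w):
    k = k - (w - score)
    if k >= k and k <= score and (score < tmp):
        w = k
    if 28 < tmp and tmp == tmp and (tmp == w):
        w = w * (tmp * 33)
    tmp = 13 == b and b <= tmp
    return w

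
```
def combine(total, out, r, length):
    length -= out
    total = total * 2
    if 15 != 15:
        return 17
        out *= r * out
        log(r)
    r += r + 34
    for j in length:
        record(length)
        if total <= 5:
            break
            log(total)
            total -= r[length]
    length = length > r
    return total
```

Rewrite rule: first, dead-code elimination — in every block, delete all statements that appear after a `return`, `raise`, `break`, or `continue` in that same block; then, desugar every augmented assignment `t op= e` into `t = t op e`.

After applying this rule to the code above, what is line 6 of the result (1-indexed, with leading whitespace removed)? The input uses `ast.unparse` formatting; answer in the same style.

Transformed code:
def combine(total, out, r, length):
    length = length - out
    total = total * 2
    if 15 != 15:
        return 17
    r = r + (r + 34)
    for j in length:
        record(length)
        if total <= 5:
            break
    length = length > r
    return total

r = r + (r + 34)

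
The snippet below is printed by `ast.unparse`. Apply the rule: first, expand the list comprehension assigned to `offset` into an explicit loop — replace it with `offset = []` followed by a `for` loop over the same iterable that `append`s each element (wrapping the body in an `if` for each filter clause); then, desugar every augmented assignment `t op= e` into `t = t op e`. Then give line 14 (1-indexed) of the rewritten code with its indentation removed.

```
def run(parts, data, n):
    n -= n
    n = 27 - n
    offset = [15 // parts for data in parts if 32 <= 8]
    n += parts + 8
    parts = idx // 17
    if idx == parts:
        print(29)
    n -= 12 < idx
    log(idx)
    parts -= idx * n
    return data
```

Transformed code:
def run(parts, data, n):
    n = n - n
    n = 27 - n
    offset = []
    for data in parts:
        if 32 <= 8:
            offset.append(15 // parts)
    n = n + (parts + 8)
    parts = idx // 17
    if idx == parts:
        print(29)
    n = n - (12 < idx)
    log(idx)
    parts = parts - idx * n
    return data

parts = parts - idx * n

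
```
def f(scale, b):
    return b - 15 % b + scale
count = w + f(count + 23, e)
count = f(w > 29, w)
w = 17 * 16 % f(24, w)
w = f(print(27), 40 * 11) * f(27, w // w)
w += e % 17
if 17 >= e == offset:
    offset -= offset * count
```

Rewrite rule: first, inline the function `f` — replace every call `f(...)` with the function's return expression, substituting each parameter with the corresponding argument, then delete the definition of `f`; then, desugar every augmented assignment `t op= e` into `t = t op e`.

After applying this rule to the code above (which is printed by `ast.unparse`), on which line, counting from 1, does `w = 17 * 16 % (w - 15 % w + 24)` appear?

Transformed code:
count = w + (e - 15 % e + (count + 23))
count = w - 15 % w + (w > 29)
w = 17 * 16 % (w - 15 % w + 24)
w = (40 * 11 - 15 % (40 * 11) + print(27)) * (w // w - 15 % (w // w) + 27)
w = w + e % 17
if 17 >= e == offset:
    offset = offset - offset * count

3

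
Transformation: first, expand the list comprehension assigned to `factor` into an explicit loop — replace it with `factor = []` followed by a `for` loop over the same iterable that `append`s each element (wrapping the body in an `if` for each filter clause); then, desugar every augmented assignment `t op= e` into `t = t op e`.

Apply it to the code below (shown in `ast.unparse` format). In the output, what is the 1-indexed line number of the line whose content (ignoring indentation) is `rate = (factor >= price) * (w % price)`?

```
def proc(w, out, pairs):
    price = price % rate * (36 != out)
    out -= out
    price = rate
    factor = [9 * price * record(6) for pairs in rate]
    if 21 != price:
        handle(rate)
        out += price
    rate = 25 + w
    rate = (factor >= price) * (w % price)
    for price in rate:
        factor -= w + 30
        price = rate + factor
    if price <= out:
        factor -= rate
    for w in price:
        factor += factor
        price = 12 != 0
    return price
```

Transformed code:
def proc(w, out, pairs):
    price = price % rate * (36 != out)
    out = out - out
    price = rate
    factor = []
    for pairs in rate:
        factor.append(9 * price * record(6))
    if 21 != price:
        handle(rate)
        out = out + price
    rate = 25 + w
    rate = (factor >= price) * (w % price)
    for price in rate:
        factor = factor - (w + 30)
        price = rate + factor
    if price <= out:
        factor = factor - rate
    for w in price:
        factor = factor + factor
        price = 12 != 0
    return price

12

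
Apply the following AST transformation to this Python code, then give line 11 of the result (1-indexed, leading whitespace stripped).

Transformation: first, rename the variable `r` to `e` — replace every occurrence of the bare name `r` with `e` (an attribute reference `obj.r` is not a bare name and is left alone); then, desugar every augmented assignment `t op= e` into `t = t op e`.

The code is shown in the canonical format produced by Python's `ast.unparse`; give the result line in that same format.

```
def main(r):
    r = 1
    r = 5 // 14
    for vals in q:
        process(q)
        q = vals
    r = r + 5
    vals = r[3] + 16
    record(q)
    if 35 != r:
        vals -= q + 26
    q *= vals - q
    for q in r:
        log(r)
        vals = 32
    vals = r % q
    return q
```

Transformed code:
def main(e):
    e = 1
    e = 5 // 14
    for vals in q:
        process(q)
        q = vals
    e = e + 5
    vals = e[3] + 16
    record(q)
    if 35 != e:
        vals = vals - (q + 26)
    q = q * (vals - q)
    for q in e:
        log(e)
        vals = 32
    vals = e % q
    return q

vals = vals - (q + 26)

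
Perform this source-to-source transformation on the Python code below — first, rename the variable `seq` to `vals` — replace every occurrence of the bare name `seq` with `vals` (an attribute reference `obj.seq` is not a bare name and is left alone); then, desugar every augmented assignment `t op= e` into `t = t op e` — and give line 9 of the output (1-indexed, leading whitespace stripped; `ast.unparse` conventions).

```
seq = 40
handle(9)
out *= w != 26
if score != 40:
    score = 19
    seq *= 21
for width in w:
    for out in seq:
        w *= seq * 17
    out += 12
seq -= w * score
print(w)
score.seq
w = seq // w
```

w = w * (vals * 17)

Transformed code:
vals = 40
handle(9)
out = out * (w != 26)
if score != 40:
    score = 19
    vals = vals * 21
for width in w:
    for out in vals:
        w = w * (vals * 17)
    out = out + 12
vals = vals - w * score
print(w)
score.seq
w = vals // w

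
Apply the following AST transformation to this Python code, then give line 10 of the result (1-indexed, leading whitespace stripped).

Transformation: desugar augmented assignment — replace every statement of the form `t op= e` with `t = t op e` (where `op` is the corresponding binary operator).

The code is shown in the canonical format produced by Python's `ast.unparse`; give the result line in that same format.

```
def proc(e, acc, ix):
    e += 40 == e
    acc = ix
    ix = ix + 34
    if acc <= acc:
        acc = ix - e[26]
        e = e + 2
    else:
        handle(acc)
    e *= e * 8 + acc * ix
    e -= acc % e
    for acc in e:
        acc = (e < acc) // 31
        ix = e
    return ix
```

e = e * (e * 8 + acc * ix)

Transformed code:
def proc(e, acc, ix):
    e = e + (40 == e)
    acc = ix
    ix = ix + 34
    if acc <= acc:
        acc = ix - e[26]
        e = e + 2
    else:
        handle(acc)
    e = e * (e * 8 + acc * ix)
    e = e - acc % e
    for acc in e:
        acc = (e < acc) // 31
        ix = e
    return ix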